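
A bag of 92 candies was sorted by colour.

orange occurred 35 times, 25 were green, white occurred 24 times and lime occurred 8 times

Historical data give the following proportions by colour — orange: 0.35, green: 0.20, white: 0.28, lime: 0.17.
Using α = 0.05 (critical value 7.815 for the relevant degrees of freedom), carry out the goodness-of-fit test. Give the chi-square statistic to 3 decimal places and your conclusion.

6.463; do not reject

Expected counts E_i = n·p_i: 92×0.35 = 32.2, 92×0.20 = 18.4, 92×0.28 = 25.76, 92×0.17 = 15.64.
χ² = (35−32.2)²/32.2 + (25−18.4)²/18.4 + (24−25.76)²/25.76 + (8−15.64)²/15.64
   = 0.2435 + 2.3674 + 0.1202 + 3.7321
Sum = 6.463
df = 3. Since 6.463 < 7.815, we do not reject H₀.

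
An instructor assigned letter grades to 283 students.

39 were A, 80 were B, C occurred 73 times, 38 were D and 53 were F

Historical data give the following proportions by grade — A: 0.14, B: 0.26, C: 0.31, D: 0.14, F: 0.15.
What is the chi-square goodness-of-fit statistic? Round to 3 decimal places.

Expected counts E_i = n·p_i: 283×0.14 = 39.62, 283×0.26 = 73.58, 283×0.31 = 87.73, 283×0.14 = 39.62, 283×0.15 = 42.45.
cat         O        E   (O−E)²/E
A          39    39.62     0.0097
B          80    73.58     0.5602
C          73    87.73     2.4732
D          38    39.62     0.0662
F          53    42.45     2.6220
Sum = 5.731

5.731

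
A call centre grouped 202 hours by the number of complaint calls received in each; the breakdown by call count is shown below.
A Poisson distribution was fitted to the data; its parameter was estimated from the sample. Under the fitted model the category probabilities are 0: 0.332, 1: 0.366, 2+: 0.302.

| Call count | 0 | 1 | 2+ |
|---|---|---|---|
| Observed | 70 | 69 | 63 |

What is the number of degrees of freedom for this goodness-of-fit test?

There are k = 3 categories and 1 parameter estimated from the data, so df = 3 − 1 − 1 = 1.

1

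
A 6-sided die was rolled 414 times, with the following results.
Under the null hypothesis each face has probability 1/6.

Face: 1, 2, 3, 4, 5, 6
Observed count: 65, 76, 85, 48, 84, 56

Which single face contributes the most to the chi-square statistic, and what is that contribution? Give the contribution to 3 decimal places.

Under H₀ each category has probability 1/6, so each expected count is 414/6 = 69.
χ² = (65−69)²/69 + (76−69)²/69 + (85−69)²/69 + (48−69)²/69 + (84−69)²/69 + (56−69)²/69
   = 0.2319 + 0.7101 + 3.7101 + 6.3913 + 3.2609 + 2.4493
The largest term is for 4: 6.391.

4, 6.391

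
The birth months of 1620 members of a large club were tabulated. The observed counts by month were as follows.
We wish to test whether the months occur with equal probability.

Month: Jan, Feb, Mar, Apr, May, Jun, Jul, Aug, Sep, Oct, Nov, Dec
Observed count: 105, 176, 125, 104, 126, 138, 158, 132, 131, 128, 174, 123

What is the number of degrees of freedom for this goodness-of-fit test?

There are k = 12 categories and no parameters were estimated from the data, so df = 12 − 1 = 11.

11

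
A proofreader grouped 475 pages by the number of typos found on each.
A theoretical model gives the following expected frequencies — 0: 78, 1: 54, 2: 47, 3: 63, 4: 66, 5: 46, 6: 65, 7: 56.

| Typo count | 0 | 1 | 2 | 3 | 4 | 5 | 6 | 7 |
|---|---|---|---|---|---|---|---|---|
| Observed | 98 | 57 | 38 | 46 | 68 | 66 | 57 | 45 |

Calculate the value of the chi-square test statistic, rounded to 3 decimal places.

23.507

χ² = (98−78)²/78 + (57−54)²/54 + (38−47)²/47 + (46−63)²/63 + (68−66)²/66 + (66−46)²/46 + (57−65)²/65 + (45−56)²/56
   = 5.1282 + 0.1667 + 1.7234 + 4.5873 + 0.0606 + 8.6957 + 0.9846 + 2.1607
Sum = 23.507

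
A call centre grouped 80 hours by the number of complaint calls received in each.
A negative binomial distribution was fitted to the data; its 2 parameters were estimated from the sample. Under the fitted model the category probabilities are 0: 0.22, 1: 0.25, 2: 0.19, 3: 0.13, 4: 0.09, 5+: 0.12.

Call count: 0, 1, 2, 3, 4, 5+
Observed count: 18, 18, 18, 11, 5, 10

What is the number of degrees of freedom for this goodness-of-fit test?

There are k = 6 categories and 2 parameters estimated from the data, so df = 6 − 1 − 2 = 3.

3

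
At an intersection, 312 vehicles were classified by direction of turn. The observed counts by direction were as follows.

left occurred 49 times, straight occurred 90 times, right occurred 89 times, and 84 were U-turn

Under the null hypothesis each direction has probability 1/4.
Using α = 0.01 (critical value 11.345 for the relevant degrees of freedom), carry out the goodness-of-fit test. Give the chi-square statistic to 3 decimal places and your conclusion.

Under H₀ each category has probability 1/4, so each expected count is 312/4 = 78.
χ² = (49−78)²/78 + (90−78)²/78 + (89−78)²/78 + (84−78)²/78
   = 10.7821 + 1.8462 + 1.5513 + 0.4615
Sum = 14.641
df = 3. Since 14.641 > 11.345, we reject H₀.

14.641; reject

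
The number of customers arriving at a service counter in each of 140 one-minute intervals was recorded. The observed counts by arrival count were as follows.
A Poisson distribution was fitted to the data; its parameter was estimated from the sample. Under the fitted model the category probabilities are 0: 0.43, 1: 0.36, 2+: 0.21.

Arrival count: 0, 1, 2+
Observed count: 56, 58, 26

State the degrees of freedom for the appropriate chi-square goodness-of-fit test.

1

There are k = 3 categories and 1 parameter estimated from the data, so df = 3 − 1 − 1 = 1.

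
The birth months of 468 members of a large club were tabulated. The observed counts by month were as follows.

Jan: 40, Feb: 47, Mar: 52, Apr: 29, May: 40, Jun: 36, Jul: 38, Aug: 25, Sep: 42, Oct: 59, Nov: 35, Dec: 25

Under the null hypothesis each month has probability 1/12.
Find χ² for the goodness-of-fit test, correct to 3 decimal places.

29.795

Under H₀ each category has probability 1/12, so each expected count is 468/12 = 39.
cat         O        E   (O−E)²/E
Jan        40       39     0.0256
Feb        47       39     1.6410
Mar        52       39     4.3333
Apr        29       39     2.5641
May        40       39     0.0256
Jun        36       39     0.2308
Jul        38       39     0.0256
Aug        25       39     5.0256
Sep        42       39     0.2308
Oct        59       39    10.2564
Nov        35       39     0.4103
Dec        25       39     5.0256
Sum = 29.795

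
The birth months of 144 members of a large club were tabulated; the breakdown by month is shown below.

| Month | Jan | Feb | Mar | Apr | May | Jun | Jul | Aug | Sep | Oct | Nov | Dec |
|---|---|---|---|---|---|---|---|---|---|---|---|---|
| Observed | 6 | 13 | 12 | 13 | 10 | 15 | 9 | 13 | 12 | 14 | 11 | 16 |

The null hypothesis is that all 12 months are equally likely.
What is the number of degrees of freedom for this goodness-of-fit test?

There are k = 12 categories and no parameters were estimated from the data, so df = 12 − 1 = 11.

11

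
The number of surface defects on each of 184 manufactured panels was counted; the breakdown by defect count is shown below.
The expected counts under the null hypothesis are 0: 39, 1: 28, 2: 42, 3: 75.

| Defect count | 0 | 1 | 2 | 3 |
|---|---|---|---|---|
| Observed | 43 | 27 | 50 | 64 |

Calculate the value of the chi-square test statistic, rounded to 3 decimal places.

3.583

χ² = (43−39)²/39 + (27−28)²/28 + (50−42)²/42 + (64−75)²/75
   = 0.4103 + 0.0357 + 1.5238 + 1.6133
Sum = 3.583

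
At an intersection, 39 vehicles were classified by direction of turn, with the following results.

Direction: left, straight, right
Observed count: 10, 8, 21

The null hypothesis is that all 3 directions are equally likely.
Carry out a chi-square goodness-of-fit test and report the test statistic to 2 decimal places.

Under H₀ each category has probability 1/3, so each expected count is 39/3 = 13.
χ² = (10−13)²/13 + (8−13)²/13 + (21−13)²/13
   = 0.692 + 1.923 + 4.923
Sum = 7.54

7.54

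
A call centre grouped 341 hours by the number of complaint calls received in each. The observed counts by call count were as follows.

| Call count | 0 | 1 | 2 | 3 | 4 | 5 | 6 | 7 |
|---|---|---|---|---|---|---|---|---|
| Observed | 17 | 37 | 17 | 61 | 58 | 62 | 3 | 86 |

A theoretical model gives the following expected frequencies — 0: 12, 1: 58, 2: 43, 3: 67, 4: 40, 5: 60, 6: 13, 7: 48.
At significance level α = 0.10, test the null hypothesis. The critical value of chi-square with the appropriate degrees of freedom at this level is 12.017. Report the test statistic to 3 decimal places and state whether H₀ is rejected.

71.887; reject

χ² = (17−12)²/12 + (37−58)²/58 + (17−43)²/43 + (61−67)²/67 + (58−40)²/40 + (62−60)²/60 + (3−13)²/13 + (86−48)²/48
   = 2.0833 + 7.6034 + 15.7209 + 0.5373 + 8.1000 + 0.0667 + 7.6923 + 30.0833
Sum = 71.887
df = 7. Since 71.887 > 12.017, we reject H₀.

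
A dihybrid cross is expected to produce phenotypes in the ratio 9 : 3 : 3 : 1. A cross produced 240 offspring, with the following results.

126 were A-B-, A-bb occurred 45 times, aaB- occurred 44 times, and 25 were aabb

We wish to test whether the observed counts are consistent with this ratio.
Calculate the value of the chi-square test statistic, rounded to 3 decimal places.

Ratio total = 16. Expected counts: 240×9/16 = 135, 240×3/16 = 45, 240×3/16 = 45, 240×1/16 = 15.
χ² = (126−135)²/135 + (45−45)²/45 + (44−45)²/45 + (25−15)²/15
   = 0.6000 + 0.0000 + 0.0222 + 6.6667
Sum = 7.289

7.289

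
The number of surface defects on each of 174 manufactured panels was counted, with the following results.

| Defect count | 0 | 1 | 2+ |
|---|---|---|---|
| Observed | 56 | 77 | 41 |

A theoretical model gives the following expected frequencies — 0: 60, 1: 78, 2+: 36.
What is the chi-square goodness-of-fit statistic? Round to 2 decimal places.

0: (56 − 60)²/60 = 16/60 = 0.267
1: (77 − 78)²/78 = 1/78 = 0.013
2+: (41 − 36)²/36 = 25/36 = 0.694
Sum = 0.97

0.97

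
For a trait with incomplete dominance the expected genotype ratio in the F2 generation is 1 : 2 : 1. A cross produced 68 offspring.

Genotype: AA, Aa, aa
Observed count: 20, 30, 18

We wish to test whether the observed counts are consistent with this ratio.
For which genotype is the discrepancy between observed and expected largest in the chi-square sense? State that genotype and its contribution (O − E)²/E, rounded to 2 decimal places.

AA, 0.53

Ratio total = 4. Expected counts: 68×1/4 = 17, 68×2/4 = 34, 68×1/4 = 17.
cat         O        E   (O−E)²/E
AA         20       17      0.529
Aa         30       34      0.471
aa         18       17      0.059
The largest term is for AA: 0.53.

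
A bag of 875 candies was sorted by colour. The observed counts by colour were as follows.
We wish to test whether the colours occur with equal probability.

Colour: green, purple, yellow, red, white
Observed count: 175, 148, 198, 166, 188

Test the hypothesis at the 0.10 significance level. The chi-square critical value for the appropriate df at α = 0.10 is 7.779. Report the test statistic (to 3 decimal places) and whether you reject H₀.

Expected count for each of the 5 categories: 875/5 = 175.
χ² = (175−175)²/175 + (148−175)²/175 + (198−175)²/175 + (166−175)²/175 + (188−175)²/175
   = 0.0000 + 4.1657 + 3.0229 + 0.4629 + 0.9657
Sum = 8.617
df = 4. Since 8.617 > 7.779, we reject H₀.

8.617; reject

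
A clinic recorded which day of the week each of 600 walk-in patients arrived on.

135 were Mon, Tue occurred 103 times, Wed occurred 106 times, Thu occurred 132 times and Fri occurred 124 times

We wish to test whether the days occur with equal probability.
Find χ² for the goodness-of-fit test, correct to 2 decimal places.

Under H₀ each category has probability 1/5, so each expected count is 600/5 = 120.
χ² = (135−120)²/120 + (103−120)²/120 + (106−120)²/120 + (132−120)²/120 + (124−120)²/120
   = 1.875 + 2.408 + 1.633 + 1.200 + 0.133
Sum = 7.25

7.25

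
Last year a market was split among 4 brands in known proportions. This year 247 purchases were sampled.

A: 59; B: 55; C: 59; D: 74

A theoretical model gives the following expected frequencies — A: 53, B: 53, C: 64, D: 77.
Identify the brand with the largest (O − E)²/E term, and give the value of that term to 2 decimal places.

χ² = (59−53)²/53 + (55−53)²/53 + (59−64)²/64 + (74−77)²/77
   = 0.679 + 0.075 + 0.391 + 0.117
The largest term is for A: 0.68.

A, 0.68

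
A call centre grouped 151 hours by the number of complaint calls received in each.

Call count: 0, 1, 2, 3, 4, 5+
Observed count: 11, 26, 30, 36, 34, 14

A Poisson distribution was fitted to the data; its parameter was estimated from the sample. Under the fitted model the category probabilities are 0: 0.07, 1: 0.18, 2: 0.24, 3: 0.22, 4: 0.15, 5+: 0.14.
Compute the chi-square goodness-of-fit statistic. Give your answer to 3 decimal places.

9.475

Expected counts E_i = n·p_i: 151×0.07 = 10.57, 151×0.18 = 27.18, 151×0.24 = 36.24, 151×0.22 = 33.22, 151×0.15 = 22.65, 151×0.14 = 21.14.
χ² = (11−10.57)²/10.57 + (26−27.18)²/27.18 + (30−36.24)²/36.24 + (36−33.22)²/33.22 + (34−22.65)²/22.65 + (14−21.14)²/21.14
   = 0.0175 + 0.0512 + 1.0744 + 0.2326 + 5.6875 + 2.4115
Sum = 9.475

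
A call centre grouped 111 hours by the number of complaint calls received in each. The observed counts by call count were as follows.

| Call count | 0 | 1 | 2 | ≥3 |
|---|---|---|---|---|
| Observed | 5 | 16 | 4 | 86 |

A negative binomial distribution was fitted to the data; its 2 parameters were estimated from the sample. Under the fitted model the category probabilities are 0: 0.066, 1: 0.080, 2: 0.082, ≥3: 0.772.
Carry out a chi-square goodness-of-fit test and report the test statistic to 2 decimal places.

9.31

Expected counts E_i = n·p_i: 111×0.066 = 7.326, 111×0.080 = 8.88, 111×0.082 = 9.102, 111×0.772 = 85.692.
χ² = (5−7.326)²/7.326 + (16−8.88)²/8.88 + (4−9.102)²/9.102 + (86−85.692)²/85.692
   = 0.739 + 5.709 + 2.860 + 0.001
Sum = 9.31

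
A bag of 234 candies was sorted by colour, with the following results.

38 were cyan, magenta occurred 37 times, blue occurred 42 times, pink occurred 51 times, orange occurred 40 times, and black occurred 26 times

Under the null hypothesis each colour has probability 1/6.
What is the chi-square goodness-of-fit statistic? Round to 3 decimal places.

8.410

Expected count for each of the 6 categories: 234/6 = 39.
χ² = (38−39)²/39 + (37−39)²/39 + (42−39)²/39 + (51−39)²/39 + (40−39)²/39 + (26−39)²/39
   = 0.0256 + 0.1026 + 0.2308 + 3.6923 + 0.0256 + 4.3333
Sum = 8.410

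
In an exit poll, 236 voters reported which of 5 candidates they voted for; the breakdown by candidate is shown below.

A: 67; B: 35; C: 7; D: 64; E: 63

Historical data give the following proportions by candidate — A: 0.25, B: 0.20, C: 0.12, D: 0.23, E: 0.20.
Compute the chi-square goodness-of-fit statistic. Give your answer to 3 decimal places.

27.318

Expected counts E_i = n·p_i: 236×0.25 = 59, 236×0.20 = 47.2, 236×0.12 = 28.32, 236×0.23 = 54.28, 236×0.20 = 47.2.
χ² = (67−59)²/59 + (35−47.2)²/47.2 + (7−28.32)²/28.32 + (64−54.28)²/54.28 + (63−47.2)²/47.2
   = 1.0847 + 3.1534 + 16.0502 + 1.7406 + 5.2890
Sum = 27.318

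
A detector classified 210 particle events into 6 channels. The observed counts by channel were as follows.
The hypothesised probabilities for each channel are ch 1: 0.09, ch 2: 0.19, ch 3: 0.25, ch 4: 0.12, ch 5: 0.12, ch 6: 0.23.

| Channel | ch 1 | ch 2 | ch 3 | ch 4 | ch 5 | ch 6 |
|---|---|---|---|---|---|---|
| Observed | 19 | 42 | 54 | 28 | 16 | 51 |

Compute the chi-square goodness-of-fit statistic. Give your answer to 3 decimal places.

3.975

Expected counts E_i = n·p_i: 210×0.09 = 18.9, 210×0.19 = 39.9, 210×0.25 = 52.5, 210×0.12 = 25.2, 210×0.12 = 25.2, 210×0.23 = 48.3.
cat         O        E   (O−E)²/E
ch 1       19     18.9     0.0005
ch 2       42     39.9     0.1105
ch 3       54     52.5     0.0429
ch 4       28     25.2     0.3111
ch 5       16     25.2     3.3587
ch 6       51     48.3     0.1509
Sum = 3.975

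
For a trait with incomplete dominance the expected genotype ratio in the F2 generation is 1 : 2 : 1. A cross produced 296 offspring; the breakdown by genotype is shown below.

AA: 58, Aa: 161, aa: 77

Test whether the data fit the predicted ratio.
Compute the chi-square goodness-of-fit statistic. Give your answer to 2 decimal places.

4.72

Ratio total = 4. Expected counts: 296×1/4 = 74, 296×2/4 = 148, 296×1/4 = 74.
χ² = (58−74)²/74 + (161−148)²/148 + (77−74)²/74
   = 3.459 + 1.142 + 0.122
Sum = 4.72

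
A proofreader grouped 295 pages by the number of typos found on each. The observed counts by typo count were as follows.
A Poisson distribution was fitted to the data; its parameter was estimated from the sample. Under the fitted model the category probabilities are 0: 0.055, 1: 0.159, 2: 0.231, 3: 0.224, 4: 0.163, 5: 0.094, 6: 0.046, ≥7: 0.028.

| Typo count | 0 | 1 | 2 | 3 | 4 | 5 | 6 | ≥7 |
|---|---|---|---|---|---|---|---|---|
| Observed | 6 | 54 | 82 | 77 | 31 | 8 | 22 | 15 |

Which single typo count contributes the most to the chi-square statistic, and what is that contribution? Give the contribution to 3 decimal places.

5, 14.038

Expected counts E_i = n·p_i: 295×0.055 = 16.225, 295×0.159 = 46.905, 295×0.231 = 68.145, 295×0.224 = 66.08, 295×0.163 = 48.085, 295×0.094 = 27.73, 295×0.046 = 13.57, 295×0.028 = 8.26.
cat         O        E   (O−E)²/E
0           6   16.225     6.4438
1          54   46.905     1.0732
2          82   68.145     2.8169
3          77    66.08     1.8046
4          31   48.085     6.0704
5           8    27.73    14.0380
6          22    13.57     5.2369
≥7         15     8.26     5.4997
The largest term is for 5: 14.038.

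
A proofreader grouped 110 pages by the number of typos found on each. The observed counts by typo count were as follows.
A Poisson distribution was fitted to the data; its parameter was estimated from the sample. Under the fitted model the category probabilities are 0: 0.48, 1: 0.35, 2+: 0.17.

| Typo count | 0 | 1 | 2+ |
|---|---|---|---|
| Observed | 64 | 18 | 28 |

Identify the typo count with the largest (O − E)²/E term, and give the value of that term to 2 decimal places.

1, 10.92

Expected counts E_i = n·p_i: 110×0.48 = 52.8, 110×0.35 = 38.5, 110×0.17 = 18.7.
χ² = (64−52.8)²/52.8 + (18−38.5)²/38.5 + (28−18.7)²/18.7
   = 2.376 + 10.916 + 4.625
The largest term is for 1: 10.92.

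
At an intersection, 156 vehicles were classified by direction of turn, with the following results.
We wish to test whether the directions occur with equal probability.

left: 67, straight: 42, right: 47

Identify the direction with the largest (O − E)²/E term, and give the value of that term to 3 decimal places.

Expected count for each of the 3 categories: 156/3 = 52.
cat           O        E   (O−E)²/E
left         67       52     4.3269
straight     42       52     1.9231
right        47       52     0.4808
The largest term is for left: 4.327.

left, 4.327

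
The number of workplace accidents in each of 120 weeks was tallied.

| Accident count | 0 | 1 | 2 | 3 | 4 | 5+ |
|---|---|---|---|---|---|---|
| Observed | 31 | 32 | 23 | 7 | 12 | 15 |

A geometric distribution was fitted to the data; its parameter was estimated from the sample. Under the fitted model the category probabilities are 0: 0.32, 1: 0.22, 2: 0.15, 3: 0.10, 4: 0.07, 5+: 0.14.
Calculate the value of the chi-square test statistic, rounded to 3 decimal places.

7.822

Expected counts E_i = n·p_i: 120×0.32 = 38.4, 120×0.22 = 26.4, 120×0.15 = 18, 120×0.10 = 12, 120×0.07 = 8.4, 120×0.14 = 16.8.
0: (31 − 38.4)²/38.4 = 54.76/38.4 = 1.4260
1: (32 − 26.4)²/26.4 = 31.36/26.4 = 1.1879
2: (23 − 18)²/18 = 25/18 = 1.3889
3: (7 − 12)²/12 = 25/12 = 2.0833
4: (12 − 8.4)²/8.4 = 12.96/8.4 = 1.5429
5+: (15 − 16.8)²/16.8 = 3.24/16.8 = 0.1929
Sum = 7.822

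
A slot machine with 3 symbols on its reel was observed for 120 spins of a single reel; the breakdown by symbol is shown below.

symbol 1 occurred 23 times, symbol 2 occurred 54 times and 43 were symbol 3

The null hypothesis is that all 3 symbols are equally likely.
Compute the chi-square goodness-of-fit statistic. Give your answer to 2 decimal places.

12.35

Under H₀ each category has probability 1/3, so each expected count is 120/3 = 40.
cat           O        E   (O−E)²/E
symbol 1     23       40      7.225
symbol 2     54       40      4.900
symbol 3     43       40      0.225
Sum = 12.35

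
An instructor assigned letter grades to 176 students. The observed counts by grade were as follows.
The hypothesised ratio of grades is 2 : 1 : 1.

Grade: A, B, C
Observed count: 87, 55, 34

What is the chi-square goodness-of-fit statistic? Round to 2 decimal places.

5.03

Ratio total = 4. Expected counts: 176×2/4 = 88, 176×1/4 = 44, 176×1/4 = 44.
A: (87 − 88)²/88 = 1/88 = 0.011
B: (55 − 44)²/44 = 121/44 = 2.750
C: (34 − 44)²/44 = 100/44 = 2.273
Sum = 5.03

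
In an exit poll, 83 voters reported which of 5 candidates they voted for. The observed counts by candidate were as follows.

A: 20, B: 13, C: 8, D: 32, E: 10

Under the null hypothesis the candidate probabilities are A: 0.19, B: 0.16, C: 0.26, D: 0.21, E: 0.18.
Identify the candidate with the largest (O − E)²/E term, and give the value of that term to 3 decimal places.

Expected counts E_i = n·p_i: 83×0.19 = 15.77, 83×0.16 = 13.28, 83×0.26 = 21.58, 83×0.21 = 17.43, 83×0.18 = 14.94.
cat         O        E   (O−E)²/E
A          20    15.77     1.1346
B          13    13.28     0.0059
C           8    21.58     8.5457
D          32    17.43    12.1793
E          10    14.94     1.6334
The largest term is for D: 12.179.

D, 12.179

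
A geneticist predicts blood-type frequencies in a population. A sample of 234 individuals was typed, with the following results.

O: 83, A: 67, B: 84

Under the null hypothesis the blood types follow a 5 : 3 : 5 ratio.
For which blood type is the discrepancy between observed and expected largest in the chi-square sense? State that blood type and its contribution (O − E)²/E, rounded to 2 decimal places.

A, 3.13

Ratio total = 13. Expected counts: 234×5/13 = 90, 234×3/13 = 54, 234×5/13 = 90.
O: (83 − 90)²/90 = 49/90 = 0.544
A: (67 − 54)²/54 = 169/54 = 3.130
B: (84 − 90)²/90 = 36/90 = 0.400
The largest term is for A: 3.13.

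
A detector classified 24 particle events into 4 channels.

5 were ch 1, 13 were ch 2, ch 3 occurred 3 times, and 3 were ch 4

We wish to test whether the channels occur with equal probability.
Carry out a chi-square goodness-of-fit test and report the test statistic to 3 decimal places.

11.333

Under H₀ each category has probability 1/4, so each expected count is 24/4 = 6.
ch 1: (5 − 6)²/6 = 1/6 = 0.1667
ch 2: (13 − 6)²/6 = 49/6 = 8.1667
ch 3: (3 − 6)²/6 = 9/6 = 1.5000
ch 4: (3 − 6)²/6 = 9/6 = 1.5000
Sum = 11.333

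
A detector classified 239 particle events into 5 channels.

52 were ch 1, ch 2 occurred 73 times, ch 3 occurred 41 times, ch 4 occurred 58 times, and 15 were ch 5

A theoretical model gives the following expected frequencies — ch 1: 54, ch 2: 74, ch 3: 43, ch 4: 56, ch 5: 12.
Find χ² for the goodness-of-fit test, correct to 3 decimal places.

ch 1: (52 − 54)²/54 = 4/54 = 0.0741
ch 2: (73 − 74)²/74 = 1/74 = 0.0135
ch 3: (41 − 43)²/43 = 4/43 = 0.0930
ch 4: (58 − 56)²/56 = 4/56 = 0.0714
ch 5: (15 − 12)²/12 = 9/12 = 0.7500
Sum = 1.002

1.002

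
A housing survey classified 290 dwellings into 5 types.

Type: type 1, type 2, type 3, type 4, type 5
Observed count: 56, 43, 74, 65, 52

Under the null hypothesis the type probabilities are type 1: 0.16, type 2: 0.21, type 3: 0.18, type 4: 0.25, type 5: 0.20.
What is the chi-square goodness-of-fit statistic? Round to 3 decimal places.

Expected counts E_i = n·p_i: 290×0.16 = 46.4, 290×0.21 = 60.9, 290×0.18 = 52.2, 290×0.25 = 72.5, 290×0.20 = 58.
cat         O        E   (O−E)²/E
type 1     56     46.4     1.9862
type 2     43     60.9     5.2612
type 3     74     52.2     9.1042
type 4     65     72.5     0.7759
type 5     52       58     0.6207
Sum = 17.748

17.748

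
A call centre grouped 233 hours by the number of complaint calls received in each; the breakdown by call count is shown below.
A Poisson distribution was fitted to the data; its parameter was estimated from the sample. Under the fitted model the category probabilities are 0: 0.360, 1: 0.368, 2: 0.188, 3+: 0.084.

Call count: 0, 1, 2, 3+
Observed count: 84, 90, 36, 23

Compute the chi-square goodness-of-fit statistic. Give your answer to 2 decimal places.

Expected counts E_i = n·p_i: 233×0.360 = 83.88, 233×0.368 = 85.744, 233×0.188 = 43.804, 233×0.084 = 19.572.
0: (84 − 83.88)²/83.88 = 0.0144/83.88 = 0.000
1: (90 − 85.744)²/85.744 = 18.113536/85.744 = 0.211
2: (36 − 43.804)²/43.804 = 60.902416/43.804 = 1.390
3+: (23 − 19.572)²/19.572 = 11.751184/19.572 = 0.600
Sum = 2.20

2.20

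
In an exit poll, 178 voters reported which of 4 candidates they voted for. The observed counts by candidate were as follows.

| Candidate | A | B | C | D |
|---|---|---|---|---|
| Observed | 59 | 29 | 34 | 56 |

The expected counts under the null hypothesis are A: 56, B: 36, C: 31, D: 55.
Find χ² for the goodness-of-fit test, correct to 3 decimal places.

cat         O        E   (O−E)²/E
A          59       56     0.1607
B          29       36     1.3611
C          34       31     0.2903
D          56       55     0.0182
Sum = 1.830

1.830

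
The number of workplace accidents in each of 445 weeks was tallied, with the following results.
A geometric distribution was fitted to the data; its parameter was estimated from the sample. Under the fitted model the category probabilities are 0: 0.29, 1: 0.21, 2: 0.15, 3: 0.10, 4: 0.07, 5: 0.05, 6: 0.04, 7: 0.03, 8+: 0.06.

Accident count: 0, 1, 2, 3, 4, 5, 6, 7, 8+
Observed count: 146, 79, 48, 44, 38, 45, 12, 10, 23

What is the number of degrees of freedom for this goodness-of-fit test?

7

There are k = 9 categories and 1 parameter estimated from the data, so df = 9 − 1 − 1 = 7.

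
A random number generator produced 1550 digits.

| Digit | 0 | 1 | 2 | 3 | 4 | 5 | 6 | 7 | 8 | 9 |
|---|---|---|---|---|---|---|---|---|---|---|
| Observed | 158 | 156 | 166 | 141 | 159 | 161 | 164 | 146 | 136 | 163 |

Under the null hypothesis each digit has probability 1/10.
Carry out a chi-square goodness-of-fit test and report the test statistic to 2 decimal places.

6.23

Expected count for each of the 10 categories: 1550/10 = 155.
cat         O        E   (O−E)²/E
0         158      155      0.058
1         156      155      0.006
2         166      155      0.781
3         141      155      1.265
4         159      155      0.103
5         161      155      0.232
6         164      155      0.523
7         146      155      0.523
8         136      155      2.329
9         163      155      0.413
Sum = 6.23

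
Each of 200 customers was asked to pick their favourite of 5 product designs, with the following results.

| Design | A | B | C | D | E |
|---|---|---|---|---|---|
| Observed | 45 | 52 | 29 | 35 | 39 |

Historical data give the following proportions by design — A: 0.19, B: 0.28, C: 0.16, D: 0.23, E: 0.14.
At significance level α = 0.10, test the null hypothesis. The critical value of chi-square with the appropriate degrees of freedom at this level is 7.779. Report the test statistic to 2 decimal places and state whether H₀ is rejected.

Expected counts E_i = n·p_i: 200×0.19 = 38, 200×0.28 = 56, 200×0.16 = 32, 200×0.23 = 46, 200×0.14 = 28.
χ² = (45−38)²/38 + (52−56)²/56 + (29−32)²/32 + (35−46)²/46 + (39−28)²/28
   = 1.289 + 0.286 + 0.281 + 2.630 + 4.321
Sum = 8.81
df = 4. Since 8.81 > 7.779, we reject H₀.

8.81; reject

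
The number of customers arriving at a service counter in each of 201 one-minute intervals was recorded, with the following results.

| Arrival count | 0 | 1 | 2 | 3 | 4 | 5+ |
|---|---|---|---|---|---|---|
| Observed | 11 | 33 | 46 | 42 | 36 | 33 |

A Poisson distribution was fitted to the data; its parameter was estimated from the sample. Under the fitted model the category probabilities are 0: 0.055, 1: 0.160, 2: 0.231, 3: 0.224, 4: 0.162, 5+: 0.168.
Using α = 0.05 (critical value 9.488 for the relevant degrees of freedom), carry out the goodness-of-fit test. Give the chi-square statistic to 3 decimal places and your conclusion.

Expected counts E_i = n·p_i: 201×0.055 = 11.055, 201×0.160 = 32.16, 201×0.231 = 46.431, 201×0.224 = 45.024, 201×0.162 = 32.562, 201×0.168 = 33.768.
0: (11 − 11.055)²/11.055 = 0.003025/11.055 = 0.0003
1: (33 − 32.16)²/32.16 = 0.7056/32.16 = 0.0219
2: (46 − 46.431)²/46.431 = 0.185761/46.431 = 0.0040
3: (42 − 45.024)²/45.024 = 9.144576/45.024 = 0.2031
4: (36 − 32.562)²/32.562 = 11.819844/32.562 = 0.3630
5+: (33 − 33.768)²/33.768 = 0.589824/33.768 = 0.0175
Sum = 0.610
df = 4. Since 0.610 < 9.488, we do not reject H₀.

0.610; do not reject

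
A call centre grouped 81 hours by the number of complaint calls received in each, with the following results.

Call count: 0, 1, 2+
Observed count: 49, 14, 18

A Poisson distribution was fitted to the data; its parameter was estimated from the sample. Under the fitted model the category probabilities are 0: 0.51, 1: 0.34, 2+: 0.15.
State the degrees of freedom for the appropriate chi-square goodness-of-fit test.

There are k = 3 categories and 1 parameter estimated from the data, so df = 3 − 1 − 1 = 1.

1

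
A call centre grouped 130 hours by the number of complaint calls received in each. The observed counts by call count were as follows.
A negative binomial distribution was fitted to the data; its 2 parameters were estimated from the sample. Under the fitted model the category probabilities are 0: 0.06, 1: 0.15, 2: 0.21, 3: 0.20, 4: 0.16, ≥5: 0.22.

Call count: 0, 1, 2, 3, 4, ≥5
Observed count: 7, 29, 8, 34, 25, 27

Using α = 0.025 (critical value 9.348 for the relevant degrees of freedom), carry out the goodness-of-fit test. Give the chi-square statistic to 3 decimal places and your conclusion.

Expected counts E_i = n·p_i: 130×0.06 = 7.8, 130×0.15 = 19.5, 130×0.21 = 27.3, 130×0.20 = 26, 130×0.16 = 20.8, 130×0.22 = 28.6.
0: (7 − 7.8)²/7.8 = 0.64/7.8 = 0.0821
1: (29 − 19.5)²/19.5 = 90.25/19.5 = 4.6282
2: (8 − 27.3)²/27.3 = 372.49/27.3 = 13.6443
3: (34 − 26)²/26 = 64/26 = 2.4615
4: (25 − 20.8)²/20.8 = 17.64/20.8 = 0.8481
≥5: (27 − 28.6)²/28.6 = 2.56/28.6 = 0.0895
Sum = 21.754
df = 3. Since 21.754 > 9.348, we reject H₀.

21.754; reject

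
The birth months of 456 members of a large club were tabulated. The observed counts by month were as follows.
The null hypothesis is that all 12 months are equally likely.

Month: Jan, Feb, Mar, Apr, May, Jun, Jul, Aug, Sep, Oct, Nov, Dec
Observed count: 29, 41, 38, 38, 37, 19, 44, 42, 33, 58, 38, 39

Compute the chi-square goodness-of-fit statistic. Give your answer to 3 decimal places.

Expected count for each of the 12 categories: 456/12 = 38.
Jan: (29 − 38)²/38 = 81/38 = 2.1316
Feb: (41 − 38)²/38 = 9/38 = 0.2368
Mar: (38 − 38)²/38 = 0/38 = 0.0000
Apr: (38 − 38)²/38 = 0/38 = 0.0000
May: (37 − 38)²/38 = 1/38 = 0.0263
Jun: (19 − 38)²/38 = 361/38 = 9.5000
Jul: (44 − 38)²/38 = 36/38 = 0.9474
Aug: (42 − 38)²/38 = 16/38 = 0.4211
Sep: (33 − 38)²/38 = 25/38 = 0.6579
Oct: (58 − 38)²/38 = 400/38 = 10.5263
Nov: (38 − 38)²/38 = 0/38 = 0.0000
Dec: (39 − 38)²/38 = 1/38 = 0.0263
Sum = 24.474

24.474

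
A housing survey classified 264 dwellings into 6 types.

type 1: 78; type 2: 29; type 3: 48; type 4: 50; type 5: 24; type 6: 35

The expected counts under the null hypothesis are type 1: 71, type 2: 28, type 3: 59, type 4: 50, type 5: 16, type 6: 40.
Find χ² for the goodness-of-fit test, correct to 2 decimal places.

7.40

χ² = (78−71)²/71 + (29−28)²/28 + (48−59)²/59 + (50−50)²/50 + (24−16)²/16 + (35−40)²/40
   = 0.690 + 0.036 + 2.051 + 0.000 + 4.000 + 0.625
Sum = 7.40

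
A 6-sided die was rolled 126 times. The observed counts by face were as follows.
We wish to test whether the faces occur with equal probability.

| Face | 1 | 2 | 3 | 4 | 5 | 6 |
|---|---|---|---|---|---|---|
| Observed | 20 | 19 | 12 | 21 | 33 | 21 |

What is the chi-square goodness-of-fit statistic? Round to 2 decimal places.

Under H₀ each category has probability 1/6, so each expected count is 126/6 = 21.
1: (20 − 21)²/21 = 1/21 = 0.048
2: (19 − 21)²/21 = 4/21 = 0.190
3: (12 − 21)²/21 = 81/21 = 3.857
4: (21 − 21)²/21 = 0/21 = 0.000
5: (33 − 21)²/21 = 144/21 = 6.857
6: (21 − 21)²/21 = 0/21 = 0.000
Sum = 10.95

10.95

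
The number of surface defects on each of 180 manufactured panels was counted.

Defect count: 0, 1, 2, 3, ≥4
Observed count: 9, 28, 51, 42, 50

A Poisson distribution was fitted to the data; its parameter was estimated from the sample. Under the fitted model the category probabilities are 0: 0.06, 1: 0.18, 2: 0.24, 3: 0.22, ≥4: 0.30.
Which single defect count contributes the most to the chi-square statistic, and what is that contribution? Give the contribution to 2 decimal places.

Expected counts E_i = n·p_i: 180×0.06 = 10.8, 180×0.18 = 32.4, 180×0.24 = 43.2, 180×0.22 = 39.6, 180×0.30 = 54.
0: (9 − 10.8)²/10.8 = 3.24/10.8 = 0.300
1: (28 − 32.4)²/32.4 = 19.36/32.4 = 0.598
2: (51 − 43.2)²/43.2 = 60.84/43.2 = 1.408
3: (42 − 39.6)²/39.6 = 5.76/39.6 = 0.145
≥4: (50 − 54)²/54 = 16/54 = 0.296
The largest term is for 2: 1.41.

2, 1.41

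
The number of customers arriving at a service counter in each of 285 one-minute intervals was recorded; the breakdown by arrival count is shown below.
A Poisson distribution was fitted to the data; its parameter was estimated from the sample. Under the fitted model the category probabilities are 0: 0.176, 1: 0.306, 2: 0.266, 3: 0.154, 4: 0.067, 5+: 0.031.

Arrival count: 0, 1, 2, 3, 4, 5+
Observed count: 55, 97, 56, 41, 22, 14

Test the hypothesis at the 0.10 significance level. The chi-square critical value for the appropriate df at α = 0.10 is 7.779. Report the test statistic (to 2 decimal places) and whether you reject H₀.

Expected counts E_i = n·p_i: 285×0.176 = 50.16, 285×0.306 = 87.21, 285×0.266 = 75.81, 285×0.154 = 43.89, 285×0.067 = 19.095, 285×0.031 = 8.835.
χ² = (55−50.16)²/50.16 + (97−87.21)²/87.21 + (56−75.81)²/75.81 + (41−43.89)²/43.89 + (22−19.095)²/19.095 + (14−8.835)²/8.835
   = 0.467 + 1.099 + 5.177 + 0.190 + 0.442 + 3.019
Sum = 10.39
df = 4. Since 10.39 > 7.779, we reject H₀.

10.39; reject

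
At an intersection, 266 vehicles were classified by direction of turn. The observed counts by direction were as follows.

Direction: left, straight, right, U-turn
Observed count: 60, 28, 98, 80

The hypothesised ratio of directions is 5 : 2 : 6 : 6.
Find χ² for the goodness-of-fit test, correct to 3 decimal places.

3.952

Ratio total = 19. Expected counts: 266×5/19 = 70, 266×2/19 = 28, 266×6/19 = 84, 266×6/19 = 84.
left: (60 − 70)²/70 = 100/70 = 1.4286
straight: (28 − 28)²/28 = 0/28 = 0.0000
right: (98 − 84)²/84 = 196/84 = 2.3333
U-turn: (80 − 84)²/84 = 16/84 = 0.1905
Sum = 3.952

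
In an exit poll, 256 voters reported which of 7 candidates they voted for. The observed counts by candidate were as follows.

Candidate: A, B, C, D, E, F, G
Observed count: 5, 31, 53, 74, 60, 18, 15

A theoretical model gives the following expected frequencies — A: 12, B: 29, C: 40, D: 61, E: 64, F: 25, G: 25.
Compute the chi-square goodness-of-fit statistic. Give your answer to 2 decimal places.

17.43

A: (5 − 12)²/12 = 49/12 = 4.083
B: (31 − 29)²/29 = 4/29 = 0.138
C: (53 − 40)²/40 = 169/40 = 4.225
D: (74 − 61)²/61 = 169/61 = 2.770
E: (60 − 64)²/64 = 16/64 = 0.250
F: (18 − 25)²/25 = 49/25 = 1.960
G: (15 − 25)²/25 = 100/25 = 4.000
Sum = 17.43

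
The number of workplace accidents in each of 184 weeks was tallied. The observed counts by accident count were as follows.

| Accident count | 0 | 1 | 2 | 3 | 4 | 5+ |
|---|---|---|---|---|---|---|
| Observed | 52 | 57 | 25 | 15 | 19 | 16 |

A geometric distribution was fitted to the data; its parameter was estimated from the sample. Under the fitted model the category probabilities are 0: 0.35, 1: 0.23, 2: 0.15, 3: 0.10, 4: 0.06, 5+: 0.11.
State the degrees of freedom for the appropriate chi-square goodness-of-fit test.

4

There are k = 6 categories and 1 parameter estimated from the data, so df = 6 − 1 − 1 = 4.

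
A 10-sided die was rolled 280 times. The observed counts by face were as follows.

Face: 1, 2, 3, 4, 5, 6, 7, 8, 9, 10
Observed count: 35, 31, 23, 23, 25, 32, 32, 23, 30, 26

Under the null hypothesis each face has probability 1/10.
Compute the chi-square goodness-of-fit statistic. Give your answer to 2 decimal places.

Expected count for each of the 10 categories: 280/10 = 28.
cat         O        E   (O−E)²/E
1          35       28      1.750
2          31       28      0.321
3          23       28      0.893
4          23       28      0.893
5          25       28      0.321
6          32       28      0.571
7          32       28      0.571
8          23       28      0.893
9          30       28      0.143
10         26       28      0.143
Sum = 6.50

6.50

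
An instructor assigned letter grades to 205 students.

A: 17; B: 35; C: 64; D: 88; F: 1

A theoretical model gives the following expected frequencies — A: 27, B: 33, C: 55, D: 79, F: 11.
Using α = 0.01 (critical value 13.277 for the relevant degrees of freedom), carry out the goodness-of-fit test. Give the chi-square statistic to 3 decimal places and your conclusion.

15.414; reject

cat         O        E   (O−E)²/E
A          17       27     3.7037
B          35       33     0.1212
C          64       55     1.4727
D          88       79     1.0253
F           1       11     9.0909
Sum = 15.414
df = 4. Since 15.414 > 13.277, we reject H₀.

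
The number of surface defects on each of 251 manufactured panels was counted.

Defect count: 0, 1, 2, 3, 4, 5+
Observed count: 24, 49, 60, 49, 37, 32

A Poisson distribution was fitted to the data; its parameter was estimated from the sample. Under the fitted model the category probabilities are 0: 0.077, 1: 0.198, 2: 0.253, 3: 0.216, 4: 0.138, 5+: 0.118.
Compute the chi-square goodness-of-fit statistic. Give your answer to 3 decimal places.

2.187

Expected counts E_i = n·p_i: 251×0.077 = 19.327, 251×0.198 = 49.698, 251×0.253 = 63.503, 251×0.216 = 54.216, 251×0.138 = 34.638, 251×0.118 = 29.618.
cat         O        E   (O−E)²/E
0          24   19.327     1.1299
1          49   49.698     0.0098
2          60   63.503     0.1932
3          49   54.216     0.5018
4          37   34.638     0.1611
5+         32   29.618     0.1916
Sum = 2.187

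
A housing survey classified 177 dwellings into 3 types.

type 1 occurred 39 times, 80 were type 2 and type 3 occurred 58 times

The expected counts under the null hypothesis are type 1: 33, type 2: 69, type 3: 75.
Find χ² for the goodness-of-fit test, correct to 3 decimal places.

cat         O        E   (O−E)²/E
type 1     39       33     1.0909
type 2     80       69     1.7536
type 3     58       75     3.8533
Sum = 6.698

6.698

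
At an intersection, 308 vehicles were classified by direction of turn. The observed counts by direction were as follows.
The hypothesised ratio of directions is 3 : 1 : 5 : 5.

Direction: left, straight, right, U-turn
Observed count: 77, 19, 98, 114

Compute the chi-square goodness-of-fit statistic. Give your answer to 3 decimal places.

Ratio total = 14. Expected counts: 308×3/14 = 66, 308×1/14 = 22, 308×5/14 = 110, 308×5/14 = 110.
χ² = (77−66)²/66 + (19−22)²/22 + (98−110)²/110 + (114−110)²/110
   = 1.8333 + 0.4091 + 1.3091 + 0.1455
Sum = 3.697

3.697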